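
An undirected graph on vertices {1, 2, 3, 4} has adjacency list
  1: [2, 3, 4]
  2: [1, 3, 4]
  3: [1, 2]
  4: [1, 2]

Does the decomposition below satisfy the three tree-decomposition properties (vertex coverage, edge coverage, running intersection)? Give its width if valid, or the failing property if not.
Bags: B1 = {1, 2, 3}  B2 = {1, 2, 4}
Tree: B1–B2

Yes; width 2.

Vertex coverage: the bags together contain {1, 2, 3, 4}, the full vertex set. Edge coverage: each edge of G has both endpoints in at least one bag. Running intersection: for every vertex, the bags containing it form a connected subtree. All three properties hold, so this is a valid tree decomposition of width max|bag| − 1 = 2, and hence tw(G) ≤ 2.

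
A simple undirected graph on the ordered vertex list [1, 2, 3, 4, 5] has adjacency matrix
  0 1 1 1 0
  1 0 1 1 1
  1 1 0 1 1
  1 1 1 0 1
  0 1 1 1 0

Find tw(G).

3

A width-3 tree decomposition is:
Bags: B1 = {1, 2, 3, 4}  B2 = {2, 3, 4, 5}
Tree: B1–B2
Every bag has size at most 4, so the width is 4 − 1 = 3 and tw(G) ≤ 3. On the other hand G contains the 4-clique {1, 2, 3, 4}. A clique must lie in a single bag of any decomposition, so no decomposition can have width below 3. The upper and lower bounds meet at 3, so that is the treewidth.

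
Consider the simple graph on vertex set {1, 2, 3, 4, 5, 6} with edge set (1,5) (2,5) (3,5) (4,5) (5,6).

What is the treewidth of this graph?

A width-1 tree decomposition is:
Bags: B1 = {4, 5}  B2 = {5, 6}  B3 = {2, 5}  B4 = {3, 5}  B5 = {1, 5}
Tree: B1–B2, B2–B3, B3–B4, B4–B5
The largest bag has 2 vertices, giving width 1; this decomposition certifies tw(G) ≤ 1. Since G has at least one edge (e.g. 4–5), it is not an edgeless graph, so tw(G) ≥ 1. Hence tw(G) = 1 exactly.

1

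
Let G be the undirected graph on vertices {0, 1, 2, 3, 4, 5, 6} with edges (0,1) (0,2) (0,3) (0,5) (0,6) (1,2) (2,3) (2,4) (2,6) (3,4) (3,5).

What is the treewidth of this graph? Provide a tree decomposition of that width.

Treewidth 2.
Bags: B1 = {0, 2, 3}  B2 = {0, 2, 6}  B3 = {0, 3, 5}  B4 = {0, 1, 2}  B5 = {2, 3, 4}
Tree: B1–B2, B1–B3, B1–B4, B1–B5

Each bag holds 3 vertices, so the decomposition has width 2, which upper-bounds the treewidth. On the other hand G contains the 3-clique {0, 1, 2}. A clique must lie in a single bag of any decomposition, so no decomposition can have width below 2. The upper and lower bounds meet at 2, so that is the treewidth.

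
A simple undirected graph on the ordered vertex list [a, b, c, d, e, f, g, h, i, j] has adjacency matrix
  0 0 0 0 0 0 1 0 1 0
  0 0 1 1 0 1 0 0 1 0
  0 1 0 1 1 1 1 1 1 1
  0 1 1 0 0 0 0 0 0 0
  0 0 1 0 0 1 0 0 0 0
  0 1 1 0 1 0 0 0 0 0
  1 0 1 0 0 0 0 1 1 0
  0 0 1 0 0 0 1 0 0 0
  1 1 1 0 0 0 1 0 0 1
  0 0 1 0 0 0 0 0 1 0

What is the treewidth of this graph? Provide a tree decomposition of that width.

The largest bag has 3 vertices, giving width 2; this decomposition certifies tw(G) ≤ 2. For the lower bound, the 3 vertices {c, g, h} are pairwise adjacent, and any tree decomposition puts a clique entirely inside one bag — forcing width ≥ 2. The upper and lower bounds meet at 2, so that is the treewidth.

Treewidth 2.
One optimal decomposition is:
Bags: B1 = {b, c, i}  B2 = {c, g, i}  B3 = {b, c, f}  B4 = {a, g, i}  B5 = {b, c, d}  B6 = {c, g, h}  B7 = {c, i, j}  B8 = {c, e, f}
Tree: B1–B2, B1–B3, B2–B4, B3–B5, B2–B6, B2–B7, B3–B8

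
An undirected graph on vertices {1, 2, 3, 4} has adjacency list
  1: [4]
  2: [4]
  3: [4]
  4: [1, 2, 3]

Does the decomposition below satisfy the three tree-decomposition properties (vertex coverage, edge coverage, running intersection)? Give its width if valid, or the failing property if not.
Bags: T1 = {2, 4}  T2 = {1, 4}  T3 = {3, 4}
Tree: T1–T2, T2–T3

Yes; width 1.

Checking the three conditions: (i) the bags cover all of {1, 2, 3, 4}; (ii) for each edge, some bag contains both endpoints; (iii) the bags containing any fixed vertex form a subtree. All hold, so the decomposition is valid with width 2 − 1 = 1.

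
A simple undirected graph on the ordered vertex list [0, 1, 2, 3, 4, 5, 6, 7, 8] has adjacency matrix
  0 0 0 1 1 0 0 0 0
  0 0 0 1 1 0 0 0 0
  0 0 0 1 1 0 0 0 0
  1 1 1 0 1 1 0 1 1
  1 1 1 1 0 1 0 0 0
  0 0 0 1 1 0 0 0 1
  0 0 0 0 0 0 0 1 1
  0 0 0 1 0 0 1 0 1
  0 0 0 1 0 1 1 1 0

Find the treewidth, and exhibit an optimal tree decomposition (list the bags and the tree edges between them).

Each bag holds 3 vertices, so the decomposition has width 2, which upper-bounds the treewidth. For the lower bound, the 3 vertices {3, 5, 8} are pairwise adjacent, and any tree decomposition puts a clique entirely inside one bag — forcing width ≥ 2. The upper and lower bounds meet at 2, so that is the treewidth.

Treewidth 2.
One optimal decomposition is:
Bags: B1 = {2, 3, 4}  B2 = {3, 4, 5}  B3 = {0, 3, 4}  B4 = {3, 5, 8}  B5 = {1, 3, 4}  B6 = {3, 7, 8}  B7 = {6, 7, 8}
Tree: B1–B2, B1–B3, B2–B4, B3–B5, B4–B6, B6–B7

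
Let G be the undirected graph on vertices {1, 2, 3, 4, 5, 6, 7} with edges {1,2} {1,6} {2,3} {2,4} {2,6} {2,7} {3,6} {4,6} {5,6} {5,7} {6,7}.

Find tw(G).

A width-2 tree decomposition is:
Bags: B1 = {2, 6, 7}  B2 = {2, 4, 6}  B3 = {2, 3, 6}  B4 = {1, 2, 6}  B5 = {5, 6, 7}
Tree: B1–B2, B2–B3, B2–B4, B1–B5
Each bag holds 3 vertices, so the decomposition has width 2, which upper-bounds the treewidth. Conversely, {1, 2, 6} is a clique of size 3, and the vertices of any clique must share a bag in every tree decomposition; so some bag has ≥ 3 vertices and tw(G) ≥ 2. Hence tw(G) = 2 exactly.

2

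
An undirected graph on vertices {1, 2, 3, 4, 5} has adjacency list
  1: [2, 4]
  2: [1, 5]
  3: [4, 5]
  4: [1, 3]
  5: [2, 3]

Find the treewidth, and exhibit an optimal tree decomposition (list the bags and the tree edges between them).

Every bag has size at most 3, so the width is 3 − 1 = 2 and tw(G) ≤ 2. Since 2–1–4–3–5–2 is a cycle in G, G is not acyclic. Forests are exactly the graphs of treewidth ≤ 1, so tw(G) ≥ 2. The upper and lower bounds meet at 2, so that is the treewidth.

Treewidth 2.
One optimal decomposition is:
Bags: B1 = {1, 2, 4}  B2 = {2, 3, 4}  B3 = {2, 3, 5}
Tree: B1–B2, B2–B3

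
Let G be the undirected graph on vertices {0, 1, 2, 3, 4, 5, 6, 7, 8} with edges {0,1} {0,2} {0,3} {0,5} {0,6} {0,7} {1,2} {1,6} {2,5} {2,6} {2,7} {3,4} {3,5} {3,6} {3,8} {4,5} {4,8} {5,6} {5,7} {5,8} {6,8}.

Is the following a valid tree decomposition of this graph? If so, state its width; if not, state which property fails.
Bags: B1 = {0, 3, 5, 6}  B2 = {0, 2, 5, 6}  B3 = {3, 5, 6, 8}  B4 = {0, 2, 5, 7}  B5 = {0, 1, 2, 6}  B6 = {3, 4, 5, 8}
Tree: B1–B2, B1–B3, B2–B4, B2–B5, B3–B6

Yes; width 3.

Every vertex of G appears in some bag (union = {0, 1, 2, 3, 4, 5, 6, 7, 8}); every edge is covered by a bag; and for each vertex v the set of bags containing v is connected in the bag tree. The decomposition is therefore valid. The largest bag has 4 vertices, so the width is 3.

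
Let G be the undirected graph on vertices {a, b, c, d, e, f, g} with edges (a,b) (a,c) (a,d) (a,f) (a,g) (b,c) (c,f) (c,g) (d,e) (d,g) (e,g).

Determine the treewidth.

A width-2 tree decomposition is:
Bags: B1 = {a, c, g}  B2 = {a, d, g}  B3 = {a, c, f}  B4 = {a, b, c}  B5 = {d, e, g}
Tree: B1–B2, B1–B3, B3–B4, B2–B5
The largest bag has 3 vertices, giving width 2; this decomposition certifies tw(G) ≤ 2. On the other hand G contains the 3-clique {d, e, g}. A clique must lie in a single bag of any decomposition, so no decomposition can have width below 2. Combining the bounds, tw(G) = 2.

2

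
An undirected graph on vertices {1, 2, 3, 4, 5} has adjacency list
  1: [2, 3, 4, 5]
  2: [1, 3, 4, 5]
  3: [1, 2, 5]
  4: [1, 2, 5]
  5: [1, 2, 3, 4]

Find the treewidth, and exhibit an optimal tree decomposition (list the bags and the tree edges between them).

Treewidth 3.
One such decomposition:
Bags: B1 = {1, 2, 3, 5}  B2 = {1, 2, 4, 5}
Tree: B1–B2

Each bag holds 4 vertices, so the decomposition has width 3, which upper-bounds the treewidth. Conversely, {1, 2, 3, 5} is a clique of size 4, and the vertices of any clique must share a bag in every tree decomposition; so some bag has ≥ 4 vertices and tw(G) ≥ 3. Hence tw(G) = 3 exactly.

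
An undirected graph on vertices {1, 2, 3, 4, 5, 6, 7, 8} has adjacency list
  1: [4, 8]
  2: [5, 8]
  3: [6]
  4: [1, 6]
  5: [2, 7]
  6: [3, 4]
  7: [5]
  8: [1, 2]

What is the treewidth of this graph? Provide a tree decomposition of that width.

Treewidth 1.
One optimal decomposition is:
Bags: B1 = {3, 6}  B2 = {4, 6}  B3 = {1, 4}  B4 = {1, 8}  B5 = {2, 8}  B6 = {2, 5}  B7 = {5, 7}
Tree: B1–B2, B2–B3, B3–B4, B4–B5, B5–B6, B6–B7

The largest bag has 2 vertices, giving width 1; this decomposition certifies tw(G) ≤ 1. Any graph with an edge has treewidth ≥ 1, and G has the edge 3–6. Therefore the treewidth is 1.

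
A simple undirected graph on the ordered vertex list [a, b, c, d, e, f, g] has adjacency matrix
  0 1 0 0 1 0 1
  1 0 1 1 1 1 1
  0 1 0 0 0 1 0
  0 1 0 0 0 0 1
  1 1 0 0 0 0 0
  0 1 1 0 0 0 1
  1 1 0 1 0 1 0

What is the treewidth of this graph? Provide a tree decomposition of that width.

Treewidth 2.
One such decomposition:
Bags: B1 = {a, b, e}  B2 = {a, b, g}  B3 = {b, f, g}  B4 = {b, c, f}  B5 = {b, d, g}
Tree: B1–B2, B2–B3, B3–B4, B2–B5

Each bag holds 3 vertices, so the decomposition has width 2, which upper-bounds the treewidth. On the other hand G contains the 3-clique {b, d, g}. A clique must lie in a single bag of any decomposition, so no decomposition can have width below 2. Hence tw(G) = 2 exactly.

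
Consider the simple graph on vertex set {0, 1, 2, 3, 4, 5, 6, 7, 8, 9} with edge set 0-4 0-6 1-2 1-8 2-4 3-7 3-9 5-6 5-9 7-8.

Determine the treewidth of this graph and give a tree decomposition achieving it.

Treewidth 2.
One optimal decomposition is:
Bags: B1 = {3, 7, 8}  B2 = {1, 3, 8}  B3 = {1, 2, 3}  B4 = {2, 3, 4}  B5 = {0, 3, 4}  B6 = {0, 3, 6}  B7 = {3, 5, 6}  B8 = {3, 5, 9}
Tree: B1–B2, B2–B3, B3–B4, B4–B5, B5–B6, B6–B7, B7–B8

Each bag holds 3 vertices, so the decomposition has width 2, which upper-bounds the treewidth. Since 3–7–8–1–2–4–0–6–5–9–3 is a cycle in G, G is not acyclic. Forests are exactly the graphs of treewidth ≤ 1, so tw(G) ≥ 2. The upper and lower bounds meet at 2, so that is the treewidth.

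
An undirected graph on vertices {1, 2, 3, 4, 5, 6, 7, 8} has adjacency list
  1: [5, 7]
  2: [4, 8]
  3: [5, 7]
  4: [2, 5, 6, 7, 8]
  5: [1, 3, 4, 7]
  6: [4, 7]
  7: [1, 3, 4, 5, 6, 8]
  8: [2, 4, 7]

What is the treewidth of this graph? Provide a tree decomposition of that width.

The largest bag has 3 vertices, giving width 2; this decomposition certifies tw(G) ≤ 2. On the other hand G contains the 3-clique {2, 4, 8}. A clique must lie in a single bag of any decomposition, so no decomposition can have width below 2. The upper and lower bounds meet at 2, so that is the treewidth.

Treewidth 2.
Bags: B1 = {4, 5, 7}  B2 = {1, 5, 7}  B3 = {4, 6, 7}  B4 = {4, 7, 8}  B5 = {3, 5, 7}  B6 = {2, 4, 8}
Tree: B1–B2, B1–B3, B3–B4, B2–B5, B4–B6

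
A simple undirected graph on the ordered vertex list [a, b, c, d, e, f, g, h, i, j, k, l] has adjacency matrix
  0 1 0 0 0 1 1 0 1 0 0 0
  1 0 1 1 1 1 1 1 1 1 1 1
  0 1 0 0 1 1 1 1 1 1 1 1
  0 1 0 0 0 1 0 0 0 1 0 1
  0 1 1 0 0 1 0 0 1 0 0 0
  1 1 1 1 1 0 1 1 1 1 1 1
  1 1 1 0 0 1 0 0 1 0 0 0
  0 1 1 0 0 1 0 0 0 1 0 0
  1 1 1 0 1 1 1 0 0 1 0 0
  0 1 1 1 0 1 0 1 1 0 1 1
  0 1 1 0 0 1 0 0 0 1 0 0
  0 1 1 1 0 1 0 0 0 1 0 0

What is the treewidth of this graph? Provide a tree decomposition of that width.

The largest bag has 5 vertices, giving width 4; this decomposition certifies tw(G) ≤ 4. On the other hand G contains the 5-clique {b, d, f, j, l}. A clique must lie in a single bag of any decomposition, so no decomposition can have width below 4. Combining the bounds, tw(G) = 4.

Treewidth 4.
One optimal decomposition is:
Bags: B1 = {b, c, f, h, j}  B2 = {b, c, f, i, j}  B3 = {b, c, f, j, l}  B4 = {b, c, f, g, i}  B5 = {a, b, f, g, i}  B6 = {b, c, e, f, i}  B7 = {b, c, f, j, k}  B8 = {b, d, f, j, l}
Tree: B1–B2, B2–B3, B2–B4, B4–B5, B4–B6, B3–B7, B3–B8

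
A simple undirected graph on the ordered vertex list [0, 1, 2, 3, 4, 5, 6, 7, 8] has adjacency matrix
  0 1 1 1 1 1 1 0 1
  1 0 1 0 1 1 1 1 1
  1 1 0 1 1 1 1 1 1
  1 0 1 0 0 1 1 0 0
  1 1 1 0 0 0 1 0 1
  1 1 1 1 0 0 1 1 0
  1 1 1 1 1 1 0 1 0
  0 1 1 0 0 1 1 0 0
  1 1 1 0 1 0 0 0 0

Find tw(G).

4

A width-4 tree decomposition is:
Bags: B1 = {0, 1, 2, 5, 6}  B2 = {0, 2, 3, 5, 6}  B3 = {0, 1, 2, 4, 6}  B4 = {1, 2, 5, 6, 7}  B5 = {0, 1, 2, 4, 8}
Tree: B1–B2, B1–B3, B1–B4, B3–B5
Every bag has size at most 5, so the width is 5 − 1 = 4 and tw(G) ≤ 4. On the other hand G contains the 5-clique {0, 1, 2, 4, 8}. A clique must lie in a single bag of any decomposition, so no decomposition can have width below 4. The upper and lower bounds meet at 4, so that is the treewidth.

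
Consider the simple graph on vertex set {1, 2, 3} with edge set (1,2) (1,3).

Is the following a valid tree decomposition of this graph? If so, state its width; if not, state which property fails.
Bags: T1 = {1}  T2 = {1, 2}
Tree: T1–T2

No — vertex 3 appears in no bag.

A tree decomposition must satisfy three properties: every vertex lies in some bag; for every edge, both endpoints lie together in some bag; and for every vertex, the bags containing it form a connected subtree. Here vertex 3 appears in no bag, so the decomposition is invalid.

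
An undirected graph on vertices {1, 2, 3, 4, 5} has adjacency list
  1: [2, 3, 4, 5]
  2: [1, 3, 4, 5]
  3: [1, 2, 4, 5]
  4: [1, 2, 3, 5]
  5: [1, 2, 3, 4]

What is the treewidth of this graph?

4

A width-4 tree decomposition is:
Bags: B1 = {1, 2, 3, 4, 5}
Tree: (single bag)
A single bag containing all 5 vertices is trivially a valid decomposition of width 4. On the other hand G contains the 5-clique {1, 2, 3, 4, 5}. A clique must lie in a single bag of any decomposition, so no decomposition can have width below 4. Combining the bounds, tw(G) = 4.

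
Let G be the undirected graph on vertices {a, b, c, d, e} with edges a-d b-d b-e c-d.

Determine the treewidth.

1

A width-1 tree decomposition is:
Bags: B1 = {b, d}  B2 = {b, e}  B3 = {c, d}  B4 = {a, d}
Tree: B1–B2, B1–B3, B3–B4
Every bag has size at most 2, so the width is 2 − 1 = 1 and tw(G) ≤ 1. G has an edge, so its treewidth is at least 1. Hence tw(G) = 1 exactly.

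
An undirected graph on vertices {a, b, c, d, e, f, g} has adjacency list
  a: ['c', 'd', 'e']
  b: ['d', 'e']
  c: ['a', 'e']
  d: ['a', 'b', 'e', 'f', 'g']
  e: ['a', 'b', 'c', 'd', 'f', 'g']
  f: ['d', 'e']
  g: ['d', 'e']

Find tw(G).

A width-2 tree decomposition is:
Bags: B1 = {d, e, f}  B2 = {b, d, e}  B3 = {a, d, e}  B4 = {a, c, e}  B5 = {d, e, g}
Tree: B1–B2, B2–B3, B3–B4, B3–B5
The largest bag has 3 vertices, giving width 2; this decomposition certifies tw(G) ≤ 2. For the lower bound, the 3 vertices {d, e, g} are pairwise adjacent, and any tree decomposition puts a clique entirely inside one bag — forcing width ≥ 2. The upper and lower bounds meet at 2, so that is the treewidth.

2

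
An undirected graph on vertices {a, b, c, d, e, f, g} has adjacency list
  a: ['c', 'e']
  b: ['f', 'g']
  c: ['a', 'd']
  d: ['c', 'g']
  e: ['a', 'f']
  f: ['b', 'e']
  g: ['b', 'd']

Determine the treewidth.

2

A width-2 tree decomposition is:
Bags: B1 = {c, d, g}  B2 = {b, c, g}  B3 = {b, c, f}  B4 = {c, e, f}  B5 = {a, c, e}
Tree: B1–B2, B2–B3, B3–B4, B4–B5
The largest bag has 3 vertices, giving width 2; this decomposition certifies tw(G) ≤ 2. Since c–d–g–b–f–e–a–c is a cycle in G, G is not acyclic. Forests are exactly the graphs of treewidth ≤ 1, so tw(G) ≥ 2. The upper and lower bounds meet at 2, so that is the treewidth.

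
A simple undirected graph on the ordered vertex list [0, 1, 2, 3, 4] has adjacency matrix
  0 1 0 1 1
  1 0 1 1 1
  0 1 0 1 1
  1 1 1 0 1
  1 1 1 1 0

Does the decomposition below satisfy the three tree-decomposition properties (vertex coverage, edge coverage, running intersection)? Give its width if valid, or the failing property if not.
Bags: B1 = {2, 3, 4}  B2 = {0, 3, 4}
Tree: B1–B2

No — vertex 1 appears in no bag.

A tree decomposition must satisfy three properties: every vertex lies in some bag; for every edge, both endpoints lie together in some bag; and for every vertex, the bags containing it form a connected subtree. Here vertex 1 appears in no bag, so the decomposition is invalid.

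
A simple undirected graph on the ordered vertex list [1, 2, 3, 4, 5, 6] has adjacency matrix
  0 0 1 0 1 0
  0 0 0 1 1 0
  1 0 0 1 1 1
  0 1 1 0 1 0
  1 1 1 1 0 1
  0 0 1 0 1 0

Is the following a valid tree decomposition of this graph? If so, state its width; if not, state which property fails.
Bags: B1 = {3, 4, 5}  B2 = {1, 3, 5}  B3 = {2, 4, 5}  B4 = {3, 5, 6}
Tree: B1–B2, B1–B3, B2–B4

Checking the three conditions: (i) the bags cover all of {1, 2, 3, 4, 5, 6}; (ii) for each edge, some bag contains both endpoints; (iii) the bags containing any fixed vertex form a subtree. All hold, so the decomposition is valid with width 3 − 1 = 2.

Yes; width 2.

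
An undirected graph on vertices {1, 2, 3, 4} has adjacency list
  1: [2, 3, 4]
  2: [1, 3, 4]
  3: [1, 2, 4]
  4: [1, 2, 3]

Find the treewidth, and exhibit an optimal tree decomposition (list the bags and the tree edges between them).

With just one bag of size 4, the width is 4 − 1 = 3, so tw(G) ≤ 3. For the lower bound, the 4 vertices {1, 2, 3, 4} are pairwise adjacent, and any tree decomposition puts a clique entirely inside one bag — forcing width ≥ 3. Combining the bounds, tw(G) = 3.

Treewidth 3.
One optimal decomposition is:
Bags: B1 = {1, 2, 3, 4}
Tree: (single bag)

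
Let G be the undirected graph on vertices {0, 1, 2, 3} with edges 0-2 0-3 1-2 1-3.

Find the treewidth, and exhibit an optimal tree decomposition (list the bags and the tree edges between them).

The largest bag has 3 vertices, giving width 2; this decomposition certifies tw(G) ≤ 2. For the lower bound, G contains the cycle 0–2–1–3–0, so G is not a forest; only forests have treewidth ≤ 1, hence tw(G) ≥ 2. Therefore the treewidth is 2.

Treewidth 2.
Bags: B1 = {0, 1, 2}  B2 = {0, 1, 3}
Tree: B1–B2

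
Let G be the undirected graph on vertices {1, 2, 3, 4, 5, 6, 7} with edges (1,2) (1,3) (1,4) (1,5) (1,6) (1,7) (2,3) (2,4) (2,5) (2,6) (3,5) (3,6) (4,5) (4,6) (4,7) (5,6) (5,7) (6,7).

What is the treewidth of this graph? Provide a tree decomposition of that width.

Treewidth 4.
One optimal decomposition is:
Bags: B1 = {1, 2, 4, 5, 6}  B2 = {1, 2, 3, 5, 6}  B3 = {1, 4, 5, 6, 7}
Tree: B1–B2, B1–B3

Every bag has size at most 5, so the width is 5 − 1 = 4 and tw(G) ≤ 4. For the lower bound, the 5 vertices {1, 2, 3, 5, 6} are pairwise adjacent, and any tree decomposition puts a clique entirely inside one bag — forcing width ≥ 4. Hence tw(G) = 4 exactly.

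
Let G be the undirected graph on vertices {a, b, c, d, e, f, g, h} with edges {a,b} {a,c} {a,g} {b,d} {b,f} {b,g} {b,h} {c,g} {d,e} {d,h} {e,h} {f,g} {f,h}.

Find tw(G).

A width-2 tree decomposition is:
Bags: B1 = {d, e, h}  B2 = {b, d, h}  B3 = {b, f, h}  B4 = {b, f, g}  B5 = {a, b, g}  B6 = {a, c, g}
Tree: B1–B2, B2–B3, B3–B4, B4–B5, B5–B6
Each bag holds 3 vertices, so the decomposition has width 2, which upper-bounds the treewidth. For the lower bound, the 3 vertices {d, e, h} are pairwise adjacent, and any tree decomposition puts a clique entirely inside one bag — forcing width ≥ 2. The upper and lower bounds meet at 2, so that is the treewidth.

2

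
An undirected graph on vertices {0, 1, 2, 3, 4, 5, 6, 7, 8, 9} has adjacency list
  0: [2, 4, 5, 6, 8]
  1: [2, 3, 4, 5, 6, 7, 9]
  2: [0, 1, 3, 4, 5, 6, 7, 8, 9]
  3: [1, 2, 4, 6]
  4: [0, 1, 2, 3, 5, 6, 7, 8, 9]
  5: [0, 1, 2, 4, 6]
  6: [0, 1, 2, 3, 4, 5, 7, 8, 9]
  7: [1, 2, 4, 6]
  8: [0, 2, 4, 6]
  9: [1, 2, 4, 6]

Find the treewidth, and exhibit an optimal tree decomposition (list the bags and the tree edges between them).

The largest bag has 5 vertices, giving width 4; this decomposition certifies tw(G) ≤ 4. For the lower bound, the 5 vertices {0, 2, 4, 6, 8} are pairwise adjacent, and any tree decomposition puts a clique entirely inside one bag — forcing width ≥ 4. Hence tw(G) = 4 exactly.

Treewidth 4.
One such decomposition:
Bags: B1 = {1, 2, 4, 5, 6}  B2 = {1, 2, 4, 6, 7}  B3 = {0, 2, 4, 5, 6}  B4 = {1, 2, 4, 6, 9}  B5 = {0, 2, 4, 6, 8}  B6 = {1, 2, 3, 4, 6}
Tree: B1–B2, B1–B3, B1–B4, B3–B5, B4–B6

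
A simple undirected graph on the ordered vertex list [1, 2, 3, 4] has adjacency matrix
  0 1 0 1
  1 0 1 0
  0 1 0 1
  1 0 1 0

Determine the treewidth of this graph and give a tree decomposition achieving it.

Treewidth 2.
One optimal decomposition is:
Bags: B1 = {1, 2, 4}  B2 = {2, 3, 4}
Tree: B1–B2

The largest bag has 3 vertices, giving width 2; this decomposition certifies tw(G) ≤ 2. Since 2–1–4–3–2 is a cycle in G, G is not acyclic. Forests are exactly the graphs of treewidth ≤ 1, so tw(G) ≥ 2. Combining the bounds, tw(G) = 2.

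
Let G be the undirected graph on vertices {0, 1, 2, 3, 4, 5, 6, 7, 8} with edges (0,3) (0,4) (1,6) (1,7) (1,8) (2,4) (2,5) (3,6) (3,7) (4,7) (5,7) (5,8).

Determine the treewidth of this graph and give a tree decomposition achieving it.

Each bag holds 4 vertices, so the decomposition has width 3, which upper-bounds the treewidth. For the lower bound: the 4 vertex sets {2,5,8}, {1}, {7}, {0,3,4,6} are disjoint, each induces a connected subgraph, and every pair is joined by at least one edge of G. Contracting each set to a single vertex therefore yields K_{4} as a minor, and since treewidth is minor-monotone, tw(G) ≥ tw(K_{4}) = 3. Combining the bounds, tw(G) = 3.

Treewidth 3.
One such decomposition:
Bags: B1 = {1, 2, 5, 8}  B2 = {1, 2, 5, 7}  B3 = {1, 2, 4, 7}  B4 = {1, 4, 6, 7}  B5 = {3, 4, 6, 7}  B6 = {0, 3, 4, 6}
Tree: B1–B2, B2–B3, B3–B4, B4–B5, B5–B6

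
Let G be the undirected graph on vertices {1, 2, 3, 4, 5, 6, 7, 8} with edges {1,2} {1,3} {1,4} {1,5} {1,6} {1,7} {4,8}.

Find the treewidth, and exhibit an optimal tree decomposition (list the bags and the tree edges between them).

Treewidth 1.
Bags: B1 = {4, 8}  B2 = {1, 4}  B3 = {1, 7}  B4 = {1, 3}  B5 = {1, 2}  B6 = {1, 6}  B7 = {1, 5}
Tree: B1–B2, B2–B3, B2–B4, B3–B5, B4–B6, B4–B7

Every bag has size at most 2, so the width is 2 − 1 = 1 and tw(G) ≤ 1. G has an edge, so its treewidth is at least 1. Combining the bounds, tw(G) = 1.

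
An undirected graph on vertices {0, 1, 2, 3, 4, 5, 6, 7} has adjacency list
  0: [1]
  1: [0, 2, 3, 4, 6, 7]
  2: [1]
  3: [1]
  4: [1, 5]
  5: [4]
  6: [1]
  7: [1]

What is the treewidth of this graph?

1

A width-1 tree decomposition is:
Bags: B1 = {1, 2}  B2 = {1, 4}  B3 = {0, 1}  B4 = {1, 7}  B5 = {4, 5}  B6 = {1, 6}  B7 = {1, 3}
Tree: B1–B2, B2–B3, B1–B4, B2–B5, B3–B6, B6–B7
Each bag holds 2 vertices, so the decomposition has width 1, which upper-bounds the treewidth. G has an edge, so its treewidth is at least 1. Therefore the treewidth is 1.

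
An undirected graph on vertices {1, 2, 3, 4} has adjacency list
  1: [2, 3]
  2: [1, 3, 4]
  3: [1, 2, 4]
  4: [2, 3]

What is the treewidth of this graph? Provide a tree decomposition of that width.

Treewidth 2.
Bags: B1 = {1, 2, 3}  B2 = {2, 3, 4}
Tree: B1–B2

Every bag has size at most 3, so the width is 3 − 1 = 2 and tw(G) ≤ 2. Conversely, {1, 2, 3} is a clique of size 3, and the vertices of any clique must share a bag in every tree decomposition; so some bag has ≥ 3 vertices and tw(G) ≥ 2. The upper and lower bounds meet at 2, so that is the treewidth.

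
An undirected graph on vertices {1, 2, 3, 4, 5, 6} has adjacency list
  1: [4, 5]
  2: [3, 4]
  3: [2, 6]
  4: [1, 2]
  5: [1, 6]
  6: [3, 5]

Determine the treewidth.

2

A width-2 tree decomposition is:
Bags: B1 = {2, 3, 4}  B2 = {3, 4, 6}  B3 = {4, 5, 6}  B4 = {1, 4, 5}
Tree: B1–B2, B2–B3, B3–B4
The largest bag has 3 vertices, giving width 2; this decomposition certifies tw(G) ≤ 2. The edges 4–2–3–6–5–1–4 form a cycle, so G is not a tree and its treewidth is at least 2. Therefore the treewidth is 2.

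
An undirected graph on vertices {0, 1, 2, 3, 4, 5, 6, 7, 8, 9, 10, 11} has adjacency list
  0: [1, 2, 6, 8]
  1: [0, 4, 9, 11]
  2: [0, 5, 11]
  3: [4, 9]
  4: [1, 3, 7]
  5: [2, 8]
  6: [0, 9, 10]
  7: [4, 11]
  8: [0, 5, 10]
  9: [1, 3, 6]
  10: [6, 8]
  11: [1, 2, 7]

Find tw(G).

3

A width-3 tree decomposition is:
Bags: B1 = {3, 4, 7, 9}  B2 = {1, 4, 7, 9}  B3 = {1, 7, 9, 11}  B4 = {1, 6, 9, 11}  B5 = {0, 1, 6, 11}  B6 = {0, 2, 6, 11}  B7 = {0, 2, 6, 10}  B8 = {0, 2, 8, 10}  B9 = {2, 5, 8, 10}
Tree: B1–B2, B2–B3, B3–B4, B4–B5, B5–B6, B6–B7, B7–B8, B8–B9
The largest bag has 4 vertices, giving width 3; this decomposition certifies tw(G) ≤ 3. For the lower bound: the 4 vertex sets {3,4,7}, {9}, {1}, {0,2,6,11} are disjoint, each induces a connected subgraph, and every pair is joined by at least one edge of G. Contracting each set to a single vertex therefore yields K_{4} as a minor, and since treewidth is minor-monotone, tw(G) ≥ tw(K_{4}) = 3. Hence tw(G) = 3 exactly.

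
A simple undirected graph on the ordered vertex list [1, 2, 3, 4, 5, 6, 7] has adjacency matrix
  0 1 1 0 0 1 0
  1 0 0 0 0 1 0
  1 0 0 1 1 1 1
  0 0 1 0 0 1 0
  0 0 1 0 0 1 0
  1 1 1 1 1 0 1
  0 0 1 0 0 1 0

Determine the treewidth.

2

A width-2 tree decomposition is:
Bags: B1 = {3, 4, 6}  B2 = {3, 5, 6}  B3 = {1, 3, 6}  B4 = {1, 2, 6}  B5 = {3, 6, 7}
Tree: B1–B2, B2–B3, B3–B4, B1–B5
Each bag holds 3 vertices, so the decomposition has width 2, which upper-bounds the treewidth. Conversely, {1, 2, 6} is a clique of size 3, and the vertices of any clique must share a bag in every tree decomposition; so some bag has ≥ 3 vertices and tw(G) ≥ 2. The upper and lower bounds meet at 2, so that is the treewidth.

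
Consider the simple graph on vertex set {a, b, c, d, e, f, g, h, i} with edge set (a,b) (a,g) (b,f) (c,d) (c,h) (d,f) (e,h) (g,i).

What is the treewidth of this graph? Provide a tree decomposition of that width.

Every bag has size at most 2, so the width is 2 − 1 = 1 and tw(G) ≤ 1. G has an edge, so its treewidth is at least 1. The upper and lower bounds meet at 1, so that is the treewidth.

Treewidth 1.
One optimal decomposition is:
Bags: B1 = {e, h}  B2 = {c, h}  B3 = {c, d}  B4 = {d, f}  B5 = {b, f}  B6 = {a, b}  B7 = {a, g}  B8 = {g, i}
Tree: B1–B2, B2–B3, B3–B4, B4–B5, B5–B6, B6–B7, B7–B8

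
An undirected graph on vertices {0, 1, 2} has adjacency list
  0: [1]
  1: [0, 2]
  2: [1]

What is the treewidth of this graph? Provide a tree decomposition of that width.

Treewidth 1.
One such decomposition:
Bags: B1 = {1, 2}  B2 = {0, 1}
Tree: B1–B2

The largest bag has 2 vertices, giving width 1; this decomposition certifies tw(G) ≤ 1. Since G has at least one edge (e.g. 1–2), it is not an edgeless graph, so tw(G) ≥ 1. Combining the bounds, tw(G) = 1.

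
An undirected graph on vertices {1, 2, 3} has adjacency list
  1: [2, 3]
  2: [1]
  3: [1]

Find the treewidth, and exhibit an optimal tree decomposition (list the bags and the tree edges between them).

The largest bag has 2 vertices, giving width 1; this decomposition certifies tw(G) ≤ 1. Since G has at least one edge (e.g. 3–1), it is not an edgeless graph, so tw(G) ≥ 1. Therefore the treewidth is 1.

Treewidth 1.
One optimal decomposition is:
Bags: B1 = {1, 3}  B2 = {1, 2}
Tree: B1–B2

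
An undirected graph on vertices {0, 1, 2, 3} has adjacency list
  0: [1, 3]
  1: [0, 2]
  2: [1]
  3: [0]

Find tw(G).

A width-1 tree decomposition is:
Bags: B1 = {0, 1}  B2 = {0, 3}  B3 = {1, 2}
Tree: B1–B2, B1–B3
Every bag has size at most 2, so the width is 2 − 1 = 1 and tw(G) ≤ 1. Any graph with an edge has treewidth ≥ 1, and G has the edge 0–1. Hence tw(G) = 1 exactly.

1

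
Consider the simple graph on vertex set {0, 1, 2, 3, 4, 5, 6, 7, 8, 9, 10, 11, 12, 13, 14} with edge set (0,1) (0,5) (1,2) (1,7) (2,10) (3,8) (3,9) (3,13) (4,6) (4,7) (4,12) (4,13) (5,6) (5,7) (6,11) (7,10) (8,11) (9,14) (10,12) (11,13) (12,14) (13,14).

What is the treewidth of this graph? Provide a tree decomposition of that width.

Every bag has size at most 4, so the width is 4 − 1 = 3 and tw(G) ≤ 3. For the lower bound: the 4 vertex sets {0,1,2}, {10}, {7}, {4,5,6,12} are disjoint, each induces a connected subgraph, and every pair is joined by at least one edge of G. Contracting each set to a single vertex therefore yields K_{4} as a minor, and since treewidth is minor-monotone, tw(G) ≥ tw(K_{4}) = 3. Hence tw(G) = 3 exactly.

Treewidth 3.
Bags: B1 = {0, 1, 2, 10}  B2 = {0, 1, 7, 10}  B3 = {0, 5, 7, 10}  B4 = {5, 7, 10, 12}  B5 = {4, 5, 7, 12}  B6 = {4, 5, 6, 12}  B7 = {4, 6, 12, 14}  B8 = {4, 6, 13, 14}  B9 = {6, 11, 13, 14}  B10 = {9, 11, 13, 14}  B11 = {3, 9, 11, 13}  B12 = {3, 8, 9, 11}
Tree: B1–B2, B2–B3, B3–B4, B4–B5, B5–B6, B6–B7, B7–B8, B8–B9, B9–B10, B10–B11, B11–B12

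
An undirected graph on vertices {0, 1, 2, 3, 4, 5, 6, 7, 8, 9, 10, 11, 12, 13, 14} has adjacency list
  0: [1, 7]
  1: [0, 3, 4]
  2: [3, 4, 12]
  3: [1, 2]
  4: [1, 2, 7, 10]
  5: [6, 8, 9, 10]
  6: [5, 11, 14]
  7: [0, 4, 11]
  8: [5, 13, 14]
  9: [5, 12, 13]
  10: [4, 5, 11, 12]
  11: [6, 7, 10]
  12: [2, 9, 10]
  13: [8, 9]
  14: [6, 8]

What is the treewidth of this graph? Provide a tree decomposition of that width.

Treewidth 3.
One optimal decomposition is:
Bags: B1 = {8, 9, 13, 14}  B2 = {5, 8, 9, 14}  B3 = {5, 6, 9, 14}  B4 = {5, 6, 9, 12}  B5 = {5, 6, 10, 12}  B6 = {6, 10, 11, 12}  B7 = {2, 10, 11, 12}  B8 = {2, 4, 10, 11}  B9 = {2, 4, 7, 11}  B10 = {2, 3, 4, 7}  B11 = {1, 3, 4, 7}  B12 = {0, 1, 3, 7}
Tree: B1–B2, B2–B3, B3–B4, B4–B5, B5–B6, B6–B7, B7–B8, B8–B9, B9–B10, B10–B11, B11–B12

The largest bag has 4 vertices, giving width 3; this decomposition certifies tw(G) ≤ 3. For the lower bound: the 4 vertex sets {8,13,14}, {9}, {5}, {6,10,11,12} are disjoint, each induces a connected subgraph, and every pair is joined by at least one edge of G. Contracting each set to a single vertex therefore yields K_{4} as a minor, and since treewidth is minor-monotone, tw(G) ≥ tw(K_{4}) = 3. The upper and lower bounds meet at 3, so that is the treewidth.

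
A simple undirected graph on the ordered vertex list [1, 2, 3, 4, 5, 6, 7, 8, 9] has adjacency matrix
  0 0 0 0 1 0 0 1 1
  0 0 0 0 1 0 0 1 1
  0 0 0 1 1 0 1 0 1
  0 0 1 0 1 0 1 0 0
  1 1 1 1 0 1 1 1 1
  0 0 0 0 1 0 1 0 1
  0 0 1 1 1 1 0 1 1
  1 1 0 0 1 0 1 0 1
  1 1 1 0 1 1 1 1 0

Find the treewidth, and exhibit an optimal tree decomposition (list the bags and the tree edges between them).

Treewidth 3.
Bags: B1 = {5, 7, 8, 9}  B2 = {2, 5, 8, 9}  B3 = {3, 5, 7, 9}  B4 = {5, 6, 7, 9}  B5 = {1, 5, 8, 9}  B6 = {3, 4, 5, 7}
Tree: B1–B2, B1–B3, B1–B4, B1–B5, B3–B6

Every bag has size at most 4, so the width is 4 − 1 = 3 and tw(G) ≤ 3. On the other hand G contains the 4-clique {1, 5, 8, 9}. A clique must lie in a single bag of any decomposition, so no decomposition can have width below 3. Therefore the treewidth is 3.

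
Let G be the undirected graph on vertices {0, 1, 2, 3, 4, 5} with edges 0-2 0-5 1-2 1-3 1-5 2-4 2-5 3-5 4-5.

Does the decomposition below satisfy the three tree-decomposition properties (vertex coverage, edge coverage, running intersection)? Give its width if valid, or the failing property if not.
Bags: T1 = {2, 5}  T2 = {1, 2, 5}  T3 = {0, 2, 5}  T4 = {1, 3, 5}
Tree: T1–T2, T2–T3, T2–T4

No — vertex 4 appears in no bag.

A tree decomposition must satisfy three properties: every vertex lies in some bag; for every edge, both endpoints lie together in some bag; and for every vertex, the bags containing it form a connected subtree. Here vertex 4 appears in no bag, so the decomposition is invalid.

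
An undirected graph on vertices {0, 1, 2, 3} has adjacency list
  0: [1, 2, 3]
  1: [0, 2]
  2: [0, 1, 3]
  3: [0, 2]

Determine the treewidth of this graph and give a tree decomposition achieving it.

Treewidth 2.
One optimal decomposition is:
Bags: B1 = {0, 2, 3}  B2 = {0, 1, 2}
Tree: B1–B2

Every bag has size at most 3, so the width is 3 − 1 = 2 and tw(G) ≤ 2. Conversely, {0, 1, 2} is a clique of size 3, and the vertices of any clique must share a bag in every tree decomposition; so some bag has ≥ 3 vertices and tw(G) ≥ 2. Combining the bounds, tw(G) = 2.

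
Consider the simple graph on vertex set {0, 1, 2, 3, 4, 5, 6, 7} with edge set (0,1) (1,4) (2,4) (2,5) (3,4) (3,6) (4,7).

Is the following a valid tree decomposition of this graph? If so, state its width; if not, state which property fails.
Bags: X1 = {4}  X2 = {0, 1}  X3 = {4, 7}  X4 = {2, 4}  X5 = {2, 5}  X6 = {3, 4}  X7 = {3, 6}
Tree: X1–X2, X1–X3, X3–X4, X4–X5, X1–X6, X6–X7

A tree decomposition must satisfy three properties: every vertex lies in some bag; for every edge, both endpoints lie together in some bag; and for every vertex, the bags containing it form a connected subtree. Here edge (1,4) lies in no bag, so the decomposition is invalid.

No — edge (1,4) lies in no bag.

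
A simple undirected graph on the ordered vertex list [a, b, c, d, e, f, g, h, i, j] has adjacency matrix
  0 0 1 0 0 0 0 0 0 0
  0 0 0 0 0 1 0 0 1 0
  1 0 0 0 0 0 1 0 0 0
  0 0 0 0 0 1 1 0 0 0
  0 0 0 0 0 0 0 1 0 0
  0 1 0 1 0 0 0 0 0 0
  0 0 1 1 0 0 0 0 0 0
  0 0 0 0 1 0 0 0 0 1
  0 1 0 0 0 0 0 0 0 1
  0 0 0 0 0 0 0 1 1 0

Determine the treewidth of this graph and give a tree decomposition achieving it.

Treewidth 1.
Bags: B1 = {e, h}  B2 = {h, j}  B3 = {i, j}  B4 = {b, i}  B5 = {b, f}  B6 = {d, f}  B7 = {d, g}  B8 = {c, g}  B9 = {a, c}
Tree: B1–B2, B2–B3, B3–B4, B4–B5, B5–B6, B6–B7, B7–B8, B8–B9

The largest bag has 2 vertices, giving width 1; this decomposition certifies tw(G) ≤ 1. Since G has at least one edge (e.g. e–h), it is not an edgeless graph, so tw(G) ≥ 1. The upper and lower bounds meet at 1, so that is the treewidth.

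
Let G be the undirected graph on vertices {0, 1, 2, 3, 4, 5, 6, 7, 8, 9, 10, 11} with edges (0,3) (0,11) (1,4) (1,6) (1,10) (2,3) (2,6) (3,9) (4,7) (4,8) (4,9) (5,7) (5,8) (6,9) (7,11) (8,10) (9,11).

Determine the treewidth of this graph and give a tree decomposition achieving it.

Every bag has size at most 4, so the width is 4 − 1 = 3 and tw(G) ≤ 3. For the lower bound: the 4 vertex sets {0,2,3}, {6}, {9}, {1,4,7,11} are disjoint, each induces a connected subgraph, and every pair is joined by at least one edge of G. Contracting each set to a single vertex therefore yields K_{4} as a minor, and since treewidth is minor-monotone, tw(G) ≥ tw(K_{4}) = 3. The upper and lower bounds meet at 3, so that is the treewidth.

Treewidth 3.
One such decomposition:
Bags: B1 = {0, 2, 3, 6}  B2 = {0, 3, 6, 9}  B3 = {0, 6, 9, 11}  B4 = {1, 6, 9, 11}  B5 = {1, 4, 9, 11}  B6 = {1, 4, 7, 11}  B7 = {1, 4, 7, 10}  B8 = {4, 7, 8, 10}  B9 = {5, 7, 8, 10}
Tree: B1–B2, B2–B3, B3–B4, B4–B5, B5–B6, B6–B7, B7–B8, B8–B9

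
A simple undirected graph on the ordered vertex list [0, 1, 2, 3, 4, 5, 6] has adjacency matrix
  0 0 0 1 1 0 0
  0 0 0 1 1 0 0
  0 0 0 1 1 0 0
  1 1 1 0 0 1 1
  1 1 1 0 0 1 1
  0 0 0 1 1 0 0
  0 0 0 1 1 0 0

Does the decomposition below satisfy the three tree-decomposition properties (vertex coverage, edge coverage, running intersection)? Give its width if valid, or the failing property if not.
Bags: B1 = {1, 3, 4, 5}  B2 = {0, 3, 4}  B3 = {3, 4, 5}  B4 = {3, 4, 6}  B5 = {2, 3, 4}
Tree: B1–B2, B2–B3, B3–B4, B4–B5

No — bags containing vertex 5 are not connected in the tree.

A tree decomposition must satisfy three properties: every vertex lies in some bag; for every edge, both endpoints lie together in some bag; and for every vertex, the bags containing it form a connected subtree. Here bags containing vertex 5 are not connected in the tree, so the decomposition is invalid.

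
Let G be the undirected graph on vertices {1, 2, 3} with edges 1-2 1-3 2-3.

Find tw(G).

2

A width-2 tree decomposition is:
Bags: B1 = {1, 2, 3}
Tree: (single bag)
A single bag containing all 3 vertices is trivially a valid decomposition of width 2. On the other hand G contains the 3-clique {1, 2, 3}. A clique must lie in a single bag of any decomposition, so no decomposition can have width below 2. Combining the bounds, tw(G) = 2.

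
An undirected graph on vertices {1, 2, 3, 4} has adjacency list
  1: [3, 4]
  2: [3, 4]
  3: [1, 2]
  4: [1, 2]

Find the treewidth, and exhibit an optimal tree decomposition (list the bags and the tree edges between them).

Treewidth 2.
One optimal decomposition is:
Bags: B1 = {1, 2, 3}  B2 = {1, 2, 4}
Tree: B1–B2

Every bag has size at most 3, so the width is 3 − 1 = 2 and tw(G) ≤ 2. Since 1–3–2–4–1 is a cycle in G, G is not acyclic. Forests are exactly the graphs of treewidth ≤ 1, so tw(G) ≥ 2. Hence tw(G) = 2 exactly.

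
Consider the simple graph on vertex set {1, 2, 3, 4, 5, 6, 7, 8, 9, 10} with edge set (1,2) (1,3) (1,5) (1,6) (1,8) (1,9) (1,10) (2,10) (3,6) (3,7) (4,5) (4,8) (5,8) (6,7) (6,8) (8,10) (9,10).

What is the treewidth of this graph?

A width-2 tree decomposition is:
Bags: B1 = {1, 8, 10}  B2 = {1, 6, 8}  B3 = {1, 3, 6}  B4 = {1, 9, 10}  B5 = {1, 2, 10}  B6 = {3, 6, 7}  B7 = {1, 5, 8}  B8 = {4, 5, 8}
Tree: B1–B2, B2–B3, B1–B4, B4–B5, B3–B6, B1–B7, B7–B8
The largest bag has 3 vertices, giving width 2; this decomposition certifies tw(G) ≤ 2. On the other hand G contains the 3-clique {1, 8, 10}. A clique must lie in a single bag of any decomposition, so no decomposition can have width below 2. Combining the bounds, tw(G) = 2.

2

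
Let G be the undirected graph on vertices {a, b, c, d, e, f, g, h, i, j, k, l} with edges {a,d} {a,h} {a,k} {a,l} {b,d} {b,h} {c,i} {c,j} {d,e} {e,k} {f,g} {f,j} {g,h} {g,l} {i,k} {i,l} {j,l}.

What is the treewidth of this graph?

3

A width-3 tree decomposition is:
Bags: B1 = {b, d, e, h}  B2 = {a, d, e, h}  B3 = {a, e, h, k}  B4 = {a, g, h, k}  B5 = {a, g, k, l}  B6 = {g, i, k, l}  B7 = {f, g, i, l}  B8 = {f, i, j, l}  B9 = {c, f, i, j}
Tree: B1–B2, B2–B3, B3–B4, B4–B5, B5–B6, B6–B7, B7–B8, B8–B9
The largest bag has 4 vertices, giving width 3; this decomposition certifies tw(G) ≤ 3. For the lower bound: the 4 vertex sets {b,d,e}, {h}, {a}, {g,i,k,l} are disjoint, each induces a connected subgraph, and every pair is joined by at least one edge of G. Contracting each set to a single vertex therefore yields K_{4} as a minor, and since treewidth is minor-monotone, tw(G) ≥ tw(K_{4}) = 3. Therefore the treewidth is 3.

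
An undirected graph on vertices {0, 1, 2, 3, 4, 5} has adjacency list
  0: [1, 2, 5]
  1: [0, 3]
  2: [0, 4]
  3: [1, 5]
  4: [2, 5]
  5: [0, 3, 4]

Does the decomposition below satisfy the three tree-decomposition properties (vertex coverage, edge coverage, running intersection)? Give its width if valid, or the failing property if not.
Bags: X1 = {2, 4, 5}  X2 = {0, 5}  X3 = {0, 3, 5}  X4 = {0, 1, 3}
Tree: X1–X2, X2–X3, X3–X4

No — edge (2,0) lies in no bag.

A tree decomposition must satisfy three properties: every vertex lies in some bag; for every edge, both endpoints lie together in some bag; and for every vertex, the bags containing it form a connected subtree. Here edge (2,0) lies in no bag, so the decomposition is invalid.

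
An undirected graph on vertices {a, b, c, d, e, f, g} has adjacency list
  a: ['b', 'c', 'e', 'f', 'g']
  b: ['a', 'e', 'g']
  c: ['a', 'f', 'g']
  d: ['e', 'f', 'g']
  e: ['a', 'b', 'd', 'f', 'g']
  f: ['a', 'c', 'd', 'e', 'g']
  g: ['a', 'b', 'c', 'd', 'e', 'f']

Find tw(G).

3

A width-3 tree decomposition is:
Bags: B1 = {a, e, f, g}  B2 = {a, b, e, g}  B3 = {a, c, f, g}  B4 = {d, e, f, g}
Tree: B1–B2, B1–B3, B1–B4
Every bag has size at most 4, so the width is 4 − 1 = 3 and tw(G) ≤ 3. On the other hand G contains the 4-clique {d, e, f, g}. A clique must lie in a single bag of any decomposition, so no decomposition can have width below 3. Combining the bounds, tw(G) = 3.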